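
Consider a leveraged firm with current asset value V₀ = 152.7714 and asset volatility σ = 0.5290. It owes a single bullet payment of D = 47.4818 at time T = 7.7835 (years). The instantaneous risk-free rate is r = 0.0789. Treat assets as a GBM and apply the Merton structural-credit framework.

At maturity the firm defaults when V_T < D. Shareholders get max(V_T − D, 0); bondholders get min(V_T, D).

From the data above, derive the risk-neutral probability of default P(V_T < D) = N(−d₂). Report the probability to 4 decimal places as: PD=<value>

Work the structural quantities from V₀ = 152.7714 against face 47.4818:
d₁ = [ln(V₀/D) + (r + σ²/2)T] / (σ√T)
   = [ln(152.7714/47.4818) + (0.0789 + 0.5·0.5290²)·7.7835] / (0.5290·√7.7835)
   = [1.168596 + 1.703189] / 1.475853 = 1.945848
d₂ = d₁ − σ√T = 1.945848 − 1.475853 = 0.469995
risk-neutral PD = N(−d₂) = N(-0.469995) = 0.319179

PD=0.3192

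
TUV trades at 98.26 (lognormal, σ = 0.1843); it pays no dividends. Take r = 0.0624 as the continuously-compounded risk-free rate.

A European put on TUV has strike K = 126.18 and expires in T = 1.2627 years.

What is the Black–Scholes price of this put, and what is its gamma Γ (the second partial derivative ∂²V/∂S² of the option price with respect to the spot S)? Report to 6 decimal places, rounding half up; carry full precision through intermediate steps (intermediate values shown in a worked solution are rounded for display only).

σ√T = 0.1843·√1.2627 = 0.207098
d₁ = (ln(S/K) + (r+σ²/2)T) / (σ√T) = (ln(98.26/126.18) + (0.0624+0.1843²/2)·1.2627) / 0.207098 = (-0.250092 + 0.100237) / 0.207098 = -0.723596
d₂ = d₁ − σ√T = -0.723596 − 0.207098 = -0.930694
e^{−rT} = 0.924232
N(−d₁) = 0.765343,  N(−d₂) = 0.823994
Put price V = K·e^{−rT}·N(−d₂) − S·N(−d₁) = 96.093828 − 75.202626 = 20.891202
φ(d₁) = (1/√(2π))·e^{−d₁²/2} = 0.307053
Γ = φ(d₁) / (S·σ·√T) = 0.015089

price = 20.891202
Γ = 0.015089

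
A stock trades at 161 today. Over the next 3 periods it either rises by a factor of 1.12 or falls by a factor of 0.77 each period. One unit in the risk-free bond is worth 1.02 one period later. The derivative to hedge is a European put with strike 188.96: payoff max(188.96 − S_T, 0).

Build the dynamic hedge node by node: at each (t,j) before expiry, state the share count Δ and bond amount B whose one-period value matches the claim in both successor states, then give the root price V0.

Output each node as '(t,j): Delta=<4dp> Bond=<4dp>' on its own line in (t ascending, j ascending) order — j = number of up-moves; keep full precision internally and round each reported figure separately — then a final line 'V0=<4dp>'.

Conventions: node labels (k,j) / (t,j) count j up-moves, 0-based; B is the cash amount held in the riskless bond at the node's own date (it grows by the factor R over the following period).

Under the risk-neutral measure, an up-move has probability p* = (R−d)/(u−d) = 0.7143 and values discount at R = 1.02.
Terminal payoffs: V(3,0)=115.4582, V(3,1)=82.0483, V(3,2)=33.4520, V(3,3)=0.0000
Node (2,0) S=95.4569: V=(p*·82.0483+(1−p*)·115.4582)/1.02=89.7980; Δ=(82.0483−115.4582)/(106.9117−73.5018)=-1.0000; B=V−Δ·S=185.2549
Node (2,1) S=138.8464: V=(p*·33.4520+(1−p*)·82.0483)/1.02=46.4085; Δ=(33.4520−82.0483)/(155.5080−106.9117)=-1.0000; B=V−Δ·S=185.2549
Node (2,2) S=201.9584: V=(p*·0.0000+(1−p*)·33.4520)/1.02=9.3703; Δ=(0.0000−33.4520)/(226.1934−155.5080)=-0.4733; B=V−Δ·S=104.9476
Node (1,0) S=123.9700: V=(p*·46.4085+(1−p*)·89.7980)/1.02=57.6525; Δ=(46.4085−89.7980)/(138.8464−95.4569)=-1.0000; B=V−Δ·S=181.6225
Node (1,1) S=180.3200: V=(p*·9.3703+(1−p*)·46.4085)/1.02=19.5614; Δ=(9.3703−46.4085)/(201.9584−138.8464)=-0.5869; B=V−Δ·S=125.3848
Node (0,0) S=161.0000: V=(p*·19.5614+(1−p*)·57.6525)/1.02=29.8476; Δ=(19.5614−57.6525)/(180.3200−123.9700)=-0.6760; B=V−Δ·S=138.6791
Verification: the root portfolio costs Δ(0,0)·S0 + B(0,0) = 29.8476, matching V0.

(0,0): Delta=-0.6760 Bond=138.6791
(1,0): Delta=-1.0000 Bond=181.6225
(1,1): Delta=-0.5869 Bond=125.3848
(2,0): Delta=-1.0000 Bond=185.2549
(2,1): Delta=-1.0000 Bond=185.2549
(2,2): Delta=-0.4733 Bond=104.9476
V0=29.8476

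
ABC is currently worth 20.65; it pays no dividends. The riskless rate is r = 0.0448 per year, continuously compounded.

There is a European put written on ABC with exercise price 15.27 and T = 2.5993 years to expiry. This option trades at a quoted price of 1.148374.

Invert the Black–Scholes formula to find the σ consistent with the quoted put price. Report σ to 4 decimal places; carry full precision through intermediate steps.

sigma = 0.3395

At σ = 0.3395 the Black–Scholes value reproduces the quote:
σ√T = 0.3395·√2.5993 = 0.547354
d₁ = (ln(S/K) + (r+σ²/2)T) / (σ√T) = (ln(20.65/15.27) + (0.0448+0.3395²/2)·2.5993) / 0.547354 = (0.301825 + 0.266247) / 0.547354 = 1.037852
d₂ = d₁ − σ√T = 1.037852 − 0.547354 = 0.490498
e^{−rT} = 0.890076
N(−d₁) = 0.149670,  N(−d₂) = 0.311891
V = K·e^{−rT}·N(−d₂) − S·N(−d₁) = 4.239050 − 3.090677 = 1.148374 (matching the quote); vega is positive throughout, so no other σ reproduces this price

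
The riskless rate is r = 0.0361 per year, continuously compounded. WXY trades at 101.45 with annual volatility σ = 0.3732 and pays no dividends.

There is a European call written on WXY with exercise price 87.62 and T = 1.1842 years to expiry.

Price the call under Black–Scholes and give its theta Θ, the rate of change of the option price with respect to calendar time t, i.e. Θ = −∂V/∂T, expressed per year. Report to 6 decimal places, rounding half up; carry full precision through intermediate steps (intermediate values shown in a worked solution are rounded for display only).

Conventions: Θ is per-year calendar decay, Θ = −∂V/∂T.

σ√T = 0.3732·√1.1842 = 0.406120
d₁ = (ln(S/K) + (r+σ²/2)T) / (σ√T) = (ln(101.45/87.62) + (0.0361+0.3732²/2)·1.1842) / 0.406120 = (0.146557 + 0.125216) / 0.406120 = 0.669194
d₂ = d₁ − σ√T = 0.669194 − 0.406120 = 0.263074
e^{−rT} = 0.958151
N(d₁) = 0.748314,  N(d₂) = 0.603753
Call price V = S·N(d₁) − K·e^{−rT}·N(d₂) = 75.916478 − 50.687039 = 25.229439
φ(d₁) = (1/√(2π))·e^{−d₁²/2} = 0.318909
Θ = −S·φ(d₁)·σ/(2√T) − r·K·e^{−rT}·N(d₂) = −5.547766 − 1.829802 = -7.377568

price = 25.229439
Θ = -7.377568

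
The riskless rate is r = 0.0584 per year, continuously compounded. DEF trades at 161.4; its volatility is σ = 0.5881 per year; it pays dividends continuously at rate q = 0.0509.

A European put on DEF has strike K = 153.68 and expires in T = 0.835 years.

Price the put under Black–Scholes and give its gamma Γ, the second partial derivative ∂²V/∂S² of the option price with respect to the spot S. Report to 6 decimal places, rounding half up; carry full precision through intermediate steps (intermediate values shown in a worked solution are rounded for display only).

σ√T = 0.5881·√0.835 = 0.537396
d₁ = (ln(S/K) + (r−q+σ²/2)T) / (σ√T) = (ln(161.4/153.68) + (0.0584−0.0509+0.5881²/2)·0.835) / 0.537396 = (0.049013 + 0.150660) / 0.537396 = 0.371556
d₂ = d₁ − σ√T = 0.371556 − 0.537396 = -0.165840
e^{−rT} = 0.952406
e^{−qT} = 0.958389
N(−d₁) = 0.355112,  N(−d₂) = 0.565858
Put price V = K·e^{−rT}·N(−d₂) − S·e^{−qT}·N(−d₁) = 82.822276 − 54.930071 = 27.892205
φ(d₁) = (1/√(2π))·e^{−d₁²/2} = 0.372333
Γ = e^{−qT}·φ(d₁) / (S·σ·√T) = 0.004114

price = 27.892205
Γ = 0.004114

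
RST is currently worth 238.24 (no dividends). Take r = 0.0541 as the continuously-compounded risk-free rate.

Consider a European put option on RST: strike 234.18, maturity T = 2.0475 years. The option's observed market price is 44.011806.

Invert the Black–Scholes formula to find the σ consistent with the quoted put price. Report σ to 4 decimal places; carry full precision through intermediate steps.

At σ = 0.4559 the Black–Scholes value reproduces the quote:
σ√T = 0.4559·√2.0475 = 0.652351
d₁ = (ln(S/K) + (r+σ²/2)T) / (σ√T) = (ln(238.24/234.18) + (0.0541+0.4559²/2)·2.0475) / 0.652351 = (0.017189 + 0.323551) / 0.652351 = 0.522325
d₂ = d₁ − σ√T = 0.522325 − 0.652351 = -0.130026
e^{−rT} = 0.895145
N(−d₁) = 0.300722,  N(−d₂) = 0.551727
V = K·e^{−rT}·N(−d₂) − S·N(−d₁) = 115.655825 − 71.644019 = 44.011806 (the observed quote) — the price is monotone increasing in volatility, hence this σ is the only solution

sigma = 0.4559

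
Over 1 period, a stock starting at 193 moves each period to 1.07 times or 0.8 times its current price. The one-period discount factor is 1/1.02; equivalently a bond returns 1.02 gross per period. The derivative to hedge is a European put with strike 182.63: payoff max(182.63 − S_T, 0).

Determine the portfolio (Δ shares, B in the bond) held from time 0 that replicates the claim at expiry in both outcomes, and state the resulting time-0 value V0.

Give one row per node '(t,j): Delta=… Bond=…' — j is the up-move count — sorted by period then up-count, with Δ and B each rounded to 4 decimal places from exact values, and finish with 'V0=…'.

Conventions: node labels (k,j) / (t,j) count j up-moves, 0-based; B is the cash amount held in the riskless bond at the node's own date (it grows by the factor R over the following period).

(0,0): Delta=-0.5417 Bond=109.6808
V0=5.1253

Arbitrage-free pricing uses the up-move probability p* = (R−d)/(u−d) = 0.8148, discounting each step at R = 1.02.
Expiry values: V(1,0)=28.2300, V(1,1)=0.0000
(0,0): S=193.0000. Δ = (V_up−V_dn)/(S_up−S_dn) = (0.0000−28.2300)/(206.5100−154.4000) = -0.5417. V = [p*·0.0000 + (1−p*)·28.2300]/1.02 = 5.1253. B = V − Δ·S = 109.6808.
Sanity check at the root: Δ(0,0)·S0 + B(0,0) reproduces V0 = 5.1253.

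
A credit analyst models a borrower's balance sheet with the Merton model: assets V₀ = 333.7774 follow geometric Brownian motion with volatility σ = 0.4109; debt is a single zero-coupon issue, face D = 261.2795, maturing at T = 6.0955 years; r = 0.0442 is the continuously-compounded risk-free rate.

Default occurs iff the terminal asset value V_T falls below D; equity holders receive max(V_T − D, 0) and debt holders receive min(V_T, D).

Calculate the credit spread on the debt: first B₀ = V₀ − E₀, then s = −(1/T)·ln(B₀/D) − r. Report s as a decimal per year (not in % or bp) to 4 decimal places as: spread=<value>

Work the structural quantities from V₀ = 333.7774 against face 261.2795:
d₁ = [ln(V₀/D) + (r + σ²/2)T] / (σ√T)
   = [ln(333.7774/261.2795) + (0.0442 + 0.5·0.4109²)·6.0955] / (0.4109·√6.0955)
   = [0.244884 + 0.784000] / 1.014474 = 1.014204
d₂ = d₁ − σ√T = 1.014204 − 1.014474 = -0.000270
N(d₁) = 0.844757,  N(d₂) = 0.499892,  e^(−rT) = 0.763822
E₀ = V₀·N(d₁) − D·e^(−rT)·N(d₂)
   = 333.7774·0.844757 − 261.2795·0.763822·0.499892 = 182.196912
B₀ = V₀ − E₀ = 333.7774 − 182.196912 = 151.580488
spread = −(1/T)·ln(B₀/D) − r = −(1/6.0955)·ln(151.580488/261.2795) − 0.0442 = 0.04512392

spread=0.0451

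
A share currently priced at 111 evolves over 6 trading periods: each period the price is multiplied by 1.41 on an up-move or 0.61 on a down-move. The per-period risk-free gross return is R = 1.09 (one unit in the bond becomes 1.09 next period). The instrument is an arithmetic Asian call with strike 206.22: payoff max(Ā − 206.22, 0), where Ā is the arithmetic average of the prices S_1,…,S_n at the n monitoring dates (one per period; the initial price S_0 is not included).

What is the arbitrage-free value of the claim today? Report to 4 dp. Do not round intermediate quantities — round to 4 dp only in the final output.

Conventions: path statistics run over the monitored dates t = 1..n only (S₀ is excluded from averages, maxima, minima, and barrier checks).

price = 12.8218

Set p* = 0.6000 (from d < R < u); the path-dependent value is the discounted p*-expectation over all price paths.
Enumerate all 2^6 = 64 price paths (U = up ×1.41, D = down ×0.61); each path with k up-moves has probability p*^k·(1−p*)^(6−k).
DDDDDD: Ā=27.4451, payoff=0.0000, prob=0.004096
UDDDDD: Ā=63.4387, payoff=0.0000, prob=0.006144
DUDDDD: Ā=48.6387, payoff=0.0000, prob=0.006144
UUDDDD: Ā=112.4271, payoff=0.0000, prob=0.009216
DDUDDD: Ā=39.6107, payoff=0.0000, prob=0.006144
UDUDDD: Ā=91.5591, payoff=0.0000, prob=0.009216
DUUDDD: Ā=76.7591, payoff=0.0000, prob=0.009216
UUUDDD: Ā=177.4269, payoff=0.0000, prob=0.013824
DDDUDD: Ā=34.1036, payoff=0.0000, prob=0.006144
UDDUDD: Ā=78.8297, payoff=0.0000, prob=0.009216
DUDUDD: Ā=64.0297, payoff=0.0000, prob=0.009216
UUDUDD: Ā=148.0030, payoff=0.0000, prob=0.013824
DDUUDD: Ā=55.0017, payoff=0.0000, prob=0.009216
UDUUDD: Ā=127.1350, payoff=0.0000, prob=0.013824
DUUUDD: Ā=112.3350, payoff=0.0000, prob=0.013824
UUUUDD: Ā=259.6596, payoff=53.4396, prob=0.020736
DDDDUD: Ā=30.7443, payoff=0.0000, prob=0.006144
UDDDUD: Ā=71.0647, payoff=0.0000, prob=0.009216
DUDDUD: Ā=56.2647, payoff=0.0000, prob=0.009216
UUDDUD: Ā=130.0544, payoff=0.0000, prob=0.013824
DDUDUD: Ā=47.2367, payoff=0.0000, prob=0.009216
UDUDUD: Ā=109.1864, payoff=0.0000, prob=0.013824
DUUDUD: Ā=94.3864, payoff=0.0000, prob=0.013824
UUUDUD: Ā=218.1719, payoff=11.9519, prob=0.020736
DDDUUD: Ā=41.7296, payoff=0.0000, prob=0.009216
UDDUUD: Ā=96.4570, payoff=0.0000, prob=0.013824
DUDUUD: Ā=81.6570, payoff=0.0000, prob=0.013824
UUDUUD: Ā=188.7480, payoff=0.0000, prob=0.020736
DDUUUD: Ā=72.6290, payoff=0.0000, prob=0.013824
UDUUUD: Ā=167.8800, payoff=0.0000, prob=0.020736
DUUUUD: Ā=153.0800, payoff=0.0000, prob=0.020736
UUUUUD: Ā=353.8408, payoff=147.6208, prob=0.031104
DDDDDU: Ā=28.6951, payoff=0.0000, prob=0.006144
UDDDDU: Ā=66.3280, payoff=0.0000, prob=0.009216
DUDDDU: Ā=51.5280, payoff=0.0000, prob=0.009216
UUDDDU: Ā=119.1058, payoff=0.0000, prob=0.013824
DDUDDU: Ā=42.5000, payoff=0.0000, prob=0.009216
UDUDDU: Ā=98.2378, payoff=0.0000, prob=0.013824
DUUDDU: Ā=83.4378, payoff=0.0000, prob=0.013824
UUUDDU: Ā=192.8644, payoff=0.0000, prob=0.020736
DDDUDU: Ā=36.9930, payoff=0.0000, prob=0.009216
UDDUDU: Ā=85.5083, payoff=0.0000, prob=0.013824
DUDUDU: Ā=70.7083, payoff=0.0000, prob=0.013824
UUDUDU: Ā=163.4406, payoff=0.0000, prob=0.020736
DDUUDU: Ā=61.6803, payoff=0.0000, prob=0.013824
UDUUDU: Ā=142.5726, payoff=0.0000, prob=0.020736
DUUUDU: Ā=127.7726, payoff=0.0000, prob=0.020736
UUUUDU: Ā=295.3431, payoff=89.1231, prob=0.031104
DDDDUU: Ā=33.6336, payoff=0.0000, prob=0.009216
UDDDUU: Ā=77.7433, payoff=0.0000, prob=0.013824
DUDDUU: Ā=62.9433, payoff=0.0000, prob=0.013824
UUDDUU: Ā=145.4920, payoff=0.0000, prob=0.020736
DDUDUU: Ā=53.9153, payoff=0.0000, prob=0.013824
UDUDUU: Ā=124.6240, payoff=0.0000, prob=0.020736
DUUDUU: Ā=109.8240, payoff=0.0000, prob=0.020736
UUUDUU: Ā=253.8555, payoff=47.6355, prob=0.031104
DDDUUU: Ā=48.4083, payoff=0.0000, prob=0.013824
UDDUUU: Ā=111.8945, payoff=0.0000, prob=0.020736
DUDUUU: Ā=97.0945, payoff=0.0000, prob=0.020736
UUDUUU: Ā=224.4316, payoff=18.2116, prob=0.031104
DDUUUU: Ā=88.0665, payoff=0.0000, prob=0.020736
UDUUUU: Ā=203.5636, payoff=0.0000, prob=0.031104
DUUUUU: Ā=188.7636, payoff=0.0000, prob=0.031104
UUUUUU: Ā=436.3224, payoff=230.1024, prob=0.046656
Price = Σ prob·payoff / R^6 = 21.503405 / 1.677100 = 12.8218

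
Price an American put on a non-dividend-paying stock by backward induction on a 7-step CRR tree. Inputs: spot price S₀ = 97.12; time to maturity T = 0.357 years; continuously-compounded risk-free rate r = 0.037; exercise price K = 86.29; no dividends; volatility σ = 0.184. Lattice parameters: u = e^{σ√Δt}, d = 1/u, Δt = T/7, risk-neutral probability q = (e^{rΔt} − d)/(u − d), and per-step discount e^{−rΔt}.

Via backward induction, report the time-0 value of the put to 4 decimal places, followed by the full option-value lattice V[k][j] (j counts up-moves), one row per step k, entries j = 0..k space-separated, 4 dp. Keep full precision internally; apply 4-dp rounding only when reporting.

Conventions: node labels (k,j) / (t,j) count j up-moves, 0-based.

params: Δt=0.05100 u=1.04243 d=0.95930 q=0.51233 e^(-rΔt)=0.99811
t_7 payoffs: 13.6819 7.3899 0.5527 0.0000 0.0000 0.0000 0.0000 0.0000
k=6: node(6,0) S=75.6887 payoff=10.6013 vs cont=10.4386 → 10.6013 [stop]  node(6,1) S=82.2477 payoff=4.0423 vs cont=3.8796 → 4.0423 [stop]  node(6,2) S=89.3750 payoff=0.0000 vs cont=0.2690 → 0.2690 [wait]  node(6,3) S=97.1200 payoff=0.0000 vs cont=0.0000 → 0.0000 [wait]  node(6,4) S=105.5361 payoff=0.0000 vs cont=0.0000 → 0.0000 [wait]  node(6,5) S=114.6816 payoff=0.0000 vs cont=0.0000 → 0.0000 [wait]  node(6,6) S=124.6196 payoff=0.0000 vs cont=0.0000 → 0.0000 [wait]
k=5: node(5,0) S=78.9001 payoff=7.3899 vs cont=7.2273 → 7.3899 [stop]  node(5,1) S=85.7373 payoff=0.5527 vs cont=2.1052 → 2.1052 [wait]  node(5,2) S=93.1671 payoff=0.0000 vs cont=0.1309 → 0.1309 [wait]  node(5,3) S=101.2407 payoff=0.0000 vs cont=0.0000 → 0.0000 [wait]  node(5,4) S=110.0139 payoff=0.0000 vs cont=0.0000 → 0.0000 [wait]  node(5,5) S=119.5474 payoff=0.0000 vs cont=0.0000 → 0.0000 [wait]
k=4: node(4,0) S=82.2477 payoff=4.0423 vs cont=4.6735 → 4.6735 [wait]  node(4,1) S=89.3750 payoff=0.0000 vs cont=1.0916 → 1.0916 [wait]  node(4,2) S=97.1200 payoff=0.0000 vs cont=0.0637 → 0.0637 [wait]  node(4,3) S=105.5361 payoff=0.0000 vs cont=0.0000 → 0.0000 [wait]  node(4,4) S=114.6816 payoff=0.0000 vs cont=0.0000 → 0.0000 [wait]
k=3: node(3,0) S=85.7373 payoff=0.5527 vs cont=2.8331 → 2.8331 [wait]  node(3,1) S=93.1671 payoff=0.0000 vs cont=0.5639 → 0.5639 [wait]  node(3,2) S=101.2407 payoff=0.0000 vs cont=0.0310 → 0.0310 [wait]  node(3,3) S=110.0139 payoff=0.0000 vs cont=0.0000 → 0.0000 [wait]
k=2: node(2,0) S=89.3750 payoff=0.0000 vs cont=1.6674 → 1.6674 [wait]  node(2,1) S=97.1200 payoff=0.0000 vs cont=0.2904 → 0.2904 [wait]  node(2,2) S=105.5361 payoff=0.0000 vs cont=0.0151 → 0.0151 [wait]
k=1: node(1,0) S=93.1671 payoff=0.0000 vs cont=0.9601 → 0.9601 [wait]  node(1,1) S=101.2407 payoff=0.0000 vs cont=0.1491 → 0.1491 [wait]
k=0: node(0,0) S=97.1200 payoff=0.0000 vs cont=0.5435 → 0.5435 [wait]

price = 0.5435
tree:
0.5435
0.9601 0.1491
1.6674 0.2904 0.0151
2.8331 0.5639 0.0310 0.0000
4.6735 1.0916 0.0637 0.0000 0.0000
7.3899 2.1052 0.1309 0.0000 0.0000 0.0000
10.6013 4.0423 0.2690 0.0000 0.0000 0.0000 0.0000
13.6819 7.3899 0.5527 0.0000 0.0000 0.0000 0.0000 0.0000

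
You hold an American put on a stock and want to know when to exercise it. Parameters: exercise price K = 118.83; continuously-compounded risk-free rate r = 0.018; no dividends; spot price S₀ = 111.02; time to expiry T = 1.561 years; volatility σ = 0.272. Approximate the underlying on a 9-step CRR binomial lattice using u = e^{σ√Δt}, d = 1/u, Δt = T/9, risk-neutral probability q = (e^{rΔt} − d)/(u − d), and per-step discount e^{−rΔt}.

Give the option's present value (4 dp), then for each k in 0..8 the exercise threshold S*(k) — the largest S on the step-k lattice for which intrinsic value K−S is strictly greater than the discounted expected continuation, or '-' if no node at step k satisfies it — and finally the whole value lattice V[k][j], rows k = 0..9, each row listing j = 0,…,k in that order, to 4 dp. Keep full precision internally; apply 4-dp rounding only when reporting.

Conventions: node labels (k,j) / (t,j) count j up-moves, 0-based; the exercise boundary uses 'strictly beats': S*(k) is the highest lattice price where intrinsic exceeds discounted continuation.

params: Δt=0.17344 u=1.11994 d=0.89290 q=0.48548 e^(-rΔt)=0.99688
t_9 payoffs: 78.7771 68.5927 55.8186 39.7964 19.7001 0.0000 0.0000 0.0000 0.0000 0.0000
t_8: node(8,0) S=44.8570 payoff=73.9730 vs cont=73.6026 → 73.9730 [stop]  node(8,1) S=56.2630 payoff=62.5670 vs cont=62.1966 → 62.5670 [stop]  node(8,2) S=70.5693 payoff=48.2607 vs cont=47.8903 → 48.2607 [stop]  node(8,3) S=88.5133 payoff=30.3167 vs cont=29.9463 → 30.3167 [stop]  node(8,4) S=111.0200 payoff=7.8100 vs cont=10.1044 → 10.1044 [wait]  node(8,5) S=139.2496 payoff=0.0000 vs cont=0.0000 → 0.0000 [wait]  node(8,6) S=174.6573 payoff=0.0000 vs cont=0.0000 → 0.0000 [wait]  node(8,7) S=219.0684 payoff=0.0000 vs cont=0.0000 → 0.0000 [wait]  node(8,8) S=274.7720 payoff=0.0000 vs cont=0.0000 → 0.0000 [wait]  ⇒ S*(8)=88.5133
t_7: node(7,0) S=50.2373 payoff=68.5927 vs cont=68.2223 → 68.5927 [stop]  node(7,1) S=63.0114 payoff=55.8186 vs cont=55.4482 → 55.8186 [stop]  node(7,2) S=79.0336 payoff=39.7964 vs cont=39.4259 → 39.7964 [stop]  node(7,3) S=99.1299 payoff=19.7001 vs cont=20.4401 → 20.4401 [wait]  node(7,4) S=124.3362 payoff=0.0000 vs cont=5.1827 → 5.1827 [wait]  node(7,5) S=155.9518 payoff=0.0000 vs cont=0.0000 → 0.0000 [wait]  node(7,6) S=195.6065 payoff=0.0000 vs cont=0.0000 → 0.0000 [wait]  node(7,7) S=245.3444 payoff=0.0000 vs cont=0.0000 → 0.0000 [wait]  ⇒ S*(7)=79.0336
t_6: node(6,0) S=56.2630 payoff=62.5670 vs cont=62.1966 → 62.5670 [stop]  node(6,1) S=70.5693 payoff=48.2607 vs cont=47.8903 → 48.2607 [stop]  node(6,2) S=88.5133 payoff=30.3167 vs cont=30.3045 → 30.3167 [stop]  node(6,3) S=111.0200 payoff=7.8100 vs cont=12.9923 → 12.9923 [wait]  node(6,4) S=139.2496 payoff=0.0000 vs cont=2.6583 → 2.6583 [wait]  node(6,5) S=174.6573 payoff=0.0000 vs cont=0.0000 → 0.0000 [wait]  node(6,6) S=219.0684 payoff=0.0000 vs cont=0.0000 → 0.0000 [wait]  ⇒ S*(6)=88.5133
t_5: node(5,0) S=63.0114 payoff=55.8186 vs cont=55.4482 → 55.8186 [stop]  node(5,1) S=79.0336 payoff=39.7964 vs cont=39.4259 → 39.7964 [stop]  node(5,2) S=99.1299 payoff=19.7001 vs cont=21.8377 → 21.8377 [wait]  node(5,3) S=124.3362 payoff=0.0000 vs cont=7.9504 → 7.9504 [wait]  node(5,4) S=155.9518 payoff=0.0000 vs cont=1.3635 → 1.3635 [wait]  node(5,5) S=195.6065 payoff=0.0000 vs cont=0.0000 → 0.0000 [wait]  ⇒ S*(5)=79.0336
t_4: node(4,0) S=70.5693 payoff=48.2607 vs cont=47.8903 → 48.2607 [stop]  node(4,1) S=88.5133 payoff=30.3167 vs cont=30.9809 → 30.9809 [wait]  node(4,2) S=111.0200 payoff=7.8100 vs cont=15.0486 → 15.0486 [wait]  node(4,3) S=139.2496 payoff=0.0000 vs cont=4.7378 → 4.7378 [wait]  node(4,4) S=174.6573 payoff=0.0000 vs cont=0.6993 → 0.6993 [wait]  ⇒ S*(4)=70.5693
t_3: node(3,0) S=79.0336 payoff=39.7964 vs cont=39.7474 → 39.7964 [stop]  node(3,1) S=99.1299 payoff=19.7001 vs cont=23.1736 → 23.1736 [wait]  node(3,2) S=124.3362 payoff=0.0000 vs cont=10.0116 → 10.0116 [wait]  node(3,3) S=155.9518 payoff=0.0000 vs cont=2.7685 → 2.7685 [wait]  ⇒ S*(3)=79.0336
t_2: node(2,0) S=88.5133 payoff=30.3167 vs cont=31.6274 → 31.6274 [wait]  node(2,1) S=111.0200 payoff=7.8100 vs cont=16.7313 → 16.7313 [wait]  node(2,2) S=139.2496 payoff=0.0000 vs cont=6.4749 → 6.4749 [wait]  ⇒ S*(2)=-
t_1: node(1,0) S=99.1299 payoff=19.7001 vs cont=24.3196 → 24.3196 [wait]  node(1,1) S=124.3362 payoff=0.0000 vs cont=11.7154 → 11.7154 [wait]  ⇒ S*(1)=-
t_0: node(0,0) S=111.0200 payoff=7.8100 vs cont=18.1437 → 18.1437 [wait]  ⇒ S*(0)=-

price = 18.1437
boundary = - - - 79.0336 70.5693 79.0336 88.5133 79.0336 88.5133
tree:
18.1437
24.3196 11.7154
31.6274 16.7313 6.4749
39.7964 23.1736 10.0116 2.7685
48.2607 30.9809 15.0486 4.7378 0.6993
55.8186 39.7964 21.8377 7.9504 1.3635 0.0000
62.5670 48.2607 30.3167 12.9923 2.6583 0.0000 0.0000
68.5927 55.8186 39.7964 20.4401 5.1827 0.0000 0.0000 0.0000
73.9730 62.5670 48.2607 30.3167 10.1044 0.0000 0.0000 0.0000 0.0000
78.7771 68.5927 55.8186 39.7964 19.7001 0.0000 0.0000 0.0000 0.0000 0.0000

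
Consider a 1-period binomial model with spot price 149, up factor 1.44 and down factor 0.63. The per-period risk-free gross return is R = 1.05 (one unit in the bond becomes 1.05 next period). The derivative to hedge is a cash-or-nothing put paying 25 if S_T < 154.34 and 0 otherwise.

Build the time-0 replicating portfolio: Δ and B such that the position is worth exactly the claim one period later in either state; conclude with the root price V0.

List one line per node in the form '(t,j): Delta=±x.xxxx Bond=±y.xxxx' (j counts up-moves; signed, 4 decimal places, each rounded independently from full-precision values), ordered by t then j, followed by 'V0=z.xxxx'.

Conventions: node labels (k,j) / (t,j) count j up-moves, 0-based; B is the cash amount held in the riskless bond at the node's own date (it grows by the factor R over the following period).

Arbitrage-free pricing uses the up-move probability p* = (R−d)/(u−d) = 0.5185, discounting each step at R = 1.05.
At maturity the claim pays: V(1,0)=25.0000, V(1,1)=0.0000
Node (0,0) S=149.0000: V=(p*·0.0000+(1−p*)·25.0000)/1.05=11.4638; Δ=(0.0000−25.0000)/(214.5600−93.8700)=-0.2071; B=V−Δ·S=42.3280
Sanity check at the root: Δ(0,0)·S0 + B(0,0) reproduces V0 = 11.4638.

(0,0): Delta=-0.2071 Bond=42.3280
V0=11.4638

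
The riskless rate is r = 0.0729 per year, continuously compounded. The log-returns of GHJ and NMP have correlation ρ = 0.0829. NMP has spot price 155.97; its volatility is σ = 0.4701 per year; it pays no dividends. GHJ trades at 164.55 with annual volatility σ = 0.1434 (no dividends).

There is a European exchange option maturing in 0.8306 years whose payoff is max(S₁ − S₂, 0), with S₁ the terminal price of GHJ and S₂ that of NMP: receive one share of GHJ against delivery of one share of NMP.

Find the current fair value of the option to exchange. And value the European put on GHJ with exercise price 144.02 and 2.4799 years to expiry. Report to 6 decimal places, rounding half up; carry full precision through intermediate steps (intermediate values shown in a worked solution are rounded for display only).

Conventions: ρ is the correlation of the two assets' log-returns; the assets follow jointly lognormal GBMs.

σ_eff = √(σ₁² + σ₂² − 2ρσ₁σ₂) = √(0.1434² + 0.4701² − 2·0.0829·0.1434·0.4701) = 0.479980
d₁ = (ln(S₁/S₂) + (q₂ − q₁ + σ_eff²/2)T) / (σ_eff√T) = (ln(164.55/155.97) + (0.0 − 0.0 + 0.115190)·0.8306) / 0.437440 = 0.341139
d₂ = d₁ − σ_eff√T = 0.341139 − 0.437440 = -0.096302
N(d₁) = 0.633500,  N(d₂) = 0.461640
V = S₁·e^{−q₁T}·N(d₁) − S₂·e^{−q₂T}·N(d₂) = 104.242493 − 72.002064 = 32.240430
[vanilla: GHJ put K=144.02]
σ√T = 0.1434·√2.4799 = 0.225822
d₁ = (ln(S/K) + (r+σ²/2)T) / (σ√T) = (ln(164.55/144.02) + (0.0729+0.1434²/2)·2.4799) / 0.225822 = (0.133262 + 0.206282) / 0.225822 = 1.503595
d₂ = d₁ − σ√T = 1.503595 − 0.225822 = 1.277773
e^{−rT} = 0.834615
N(−d₁) = 0.066343,  N(−d₂) = 0.100665
price = K·e^{−rT}·N(−d₂) − S·N(−d₁) = 12.100030 − 10.916717 = 1.183314

exchange price = 32.240430
price(GHJ put K=144.02) = 1.183314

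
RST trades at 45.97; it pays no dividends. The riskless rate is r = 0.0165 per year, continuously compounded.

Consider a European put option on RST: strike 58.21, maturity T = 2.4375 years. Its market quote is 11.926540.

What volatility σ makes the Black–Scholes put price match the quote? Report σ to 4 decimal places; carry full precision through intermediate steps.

At σ = 0.1778 the Black–Scholes value reproduces the quote:
σ√T = 0.1778·√2.4375 = 0.277590
d₁ = (ln(S/K) + (r+σ²/2)T) / (σ√T) = (ln(45.97/58.21) + (0.0165+0.1778²/2)·2.4375) / 0.277590 = (-0.236068 + 0.078747) / 0.277590 = -0.566739
d₂ = d₁ − σ√T = -0.566739 − 0.277590 = -0.844329
e^{−rT} = 0.960579
N(−d₁) = 0.714554,  N(−d₂) = 0.800757
V = K·e^{−rT}·N(−d₂) − S·N(−d₁) = 44.774603 − 32.848063 = 11.926540 (the observed quote) — the price is monotone increasing in volatility, hence this σ is the only solution

sigma = 0.1778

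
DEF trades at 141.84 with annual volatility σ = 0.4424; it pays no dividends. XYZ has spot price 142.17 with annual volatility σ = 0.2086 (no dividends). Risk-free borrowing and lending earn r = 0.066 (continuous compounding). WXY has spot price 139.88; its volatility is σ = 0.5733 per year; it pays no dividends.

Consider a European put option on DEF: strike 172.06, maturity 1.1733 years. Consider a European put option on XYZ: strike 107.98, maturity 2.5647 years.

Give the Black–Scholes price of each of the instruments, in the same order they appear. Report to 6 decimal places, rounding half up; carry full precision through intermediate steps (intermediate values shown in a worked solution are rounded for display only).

price(DEF put K=172.06) = 38.015831
price(XYZ put K=107.98) = 1.607874

[DEF put K=172.06]
σ√T = 0.4424·√1.1733 = 0.479203
d₁ = (ln(S/K) + (r+σ²/2)T) / (σ√T) = (ln(141.84/172.06) + (0.066+0.4424²/2)·1.1733) / 0.479203 = (-0.193144 + 0.192256) / 0.479203 = -0.001853
d₂ = d₁ − σ√T = -0.001853 − 0.479203 = -0.481056
e^{−rT} = 0.925485
N(−d₁) = 0.500739,  N(−d₂) = 0.684762
price = K·e^{−rT}·N(−d₂) − S·N(−d₁) = 109.040685 − 71.024854 = 38.015831
[XYZ put K=107.98]
σ√T = 0.2086·√2.5647 = 0.334066
d₁ = (ln(S/K) + (r+σ²/2)T) / (σ√T) = (ln(142.17/107.98) + (0.066+0.2086²/2)·2.5647) / 0.334066 = (0.275077 + 0.225070) / 0.334066 = 1.497152
d₂ = d₁ − σ√T = 1.497152 − 0.334066 = 1.163085
e^{−rT} = 0.844281
N(−d₁) = 0.067177,  N(−d₂) = 0.122397
price = K·e^{−rT}·N(−d₂) − S·N(−d₁) = 11.158414 − 9.550540 = 1.607874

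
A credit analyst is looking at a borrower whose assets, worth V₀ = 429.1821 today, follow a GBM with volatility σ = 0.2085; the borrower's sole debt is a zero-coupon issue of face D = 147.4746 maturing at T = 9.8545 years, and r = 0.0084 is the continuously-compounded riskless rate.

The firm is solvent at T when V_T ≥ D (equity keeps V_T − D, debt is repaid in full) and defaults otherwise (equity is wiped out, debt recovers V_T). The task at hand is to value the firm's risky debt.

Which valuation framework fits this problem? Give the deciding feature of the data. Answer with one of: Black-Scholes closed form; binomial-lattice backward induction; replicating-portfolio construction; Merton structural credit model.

Key observation: the data describe a firm's assets (V₀ = 429.1821, GBM) and a single zero-coupon debt of face 147.4746, so credit quantities follow from equity-as-call in the structural model.

framework: Merton structural credit model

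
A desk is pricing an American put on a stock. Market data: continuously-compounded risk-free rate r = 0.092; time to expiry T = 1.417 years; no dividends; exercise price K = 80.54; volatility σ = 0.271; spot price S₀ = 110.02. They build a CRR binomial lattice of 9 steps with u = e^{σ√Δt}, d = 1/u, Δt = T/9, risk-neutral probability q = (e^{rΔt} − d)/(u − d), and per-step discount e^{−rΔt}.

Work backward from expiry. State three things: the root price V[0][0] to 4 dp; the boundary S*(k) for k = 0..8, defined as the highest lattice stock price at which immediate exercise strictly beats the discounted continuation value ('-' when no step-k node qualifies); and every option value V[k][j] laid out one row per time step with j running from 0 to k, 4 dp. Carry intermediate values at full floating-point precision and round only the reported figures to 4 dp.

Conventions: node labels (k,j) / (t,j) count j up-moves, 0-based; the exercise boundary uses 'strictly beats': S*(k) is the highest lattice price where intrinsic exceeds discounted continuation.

price = 1.1811
boundary = - - - - - 64.2645 57.7127 64.2645 71.5602
tree:
1.1811
2.1030 0.4304
3.6666 0.8324 0.1006
6.2319 1.5877 0.2137 0.0074
10.2670 2.9746 0.4532 0.0162 0.0000
16.2755 5.4432 0.9591 0.0359 0.0000 0.0000
22.8273 9.6417 2.0259 0.0793 0.0000 0.0000 0.0000
28.7112 16.2755 4.2702 0.1753 0.0000 0.0000 0.0000 0.0000
33.9952 22.8273 8.9798 0.3873 0.0000 0.0000 0.0000 0.0000 0.0000
38.7405 28.7112 16.2755 0.8559 0.0000 0.0000 0.0000 0.0000 0.0000 0.0000

Δt=0.15744, u=1.11353, d=0.89805, q=0.54086, disc=e^(-rΔt)=0.98562
k=9 terminal: V=max(K-S,0) → 38.7405 28.7112 16.2755 0.8559 0.0000 0.0000 0.0000 0.0000 0.0000 0.0000
k=8: j=0 S=46.5448 intr=33.9952 cont=32.8370 V=33.9952[EX]; j=1 S=57.7127 intr=22.8273 cont=21.6691 V=22.8273[EX]; j=2 S=71.5602 intr=8.9798 cont=7.8216 V=8.9798[EX]; j=3 S=88.7302 intr=0.0000 cont=0.3873 V=0.3873[hold]; j=4 S=110.0200 intr=0.0000 cont=0.0000 V=0.0000[hold]; j=5 S=136.4180 intr=0.0000 cont=0.0000 V=0.0000[hold]; j=6 S=169.1499 intr=0.0000 cont=0.0000 V=0.0000[hold]; j=7 S=209.7355 intr=0.0000 cont=0.0000 V=0.0000[hold]; j=8 S=260.0591 intr=0.0000 cont=0.0000 V=0.0000[hold]  S*(8)=71.5602
k=7: j=0 S=51.8288 intr=28.7112 cont=27.5530 V=28.7112[EX]; j=1 S=64.2645 intr=16.2755 cont=15.1173 V=16.2755[EX]; j=2 S=79.6841 intr=0.8559 cont=4.2702 V=4.2702[hold]; j=3 S=98.8033 intr=0.0000 cont=0.1753 V=0.1753[hold]; j=4 S=122.5100 intr=0.0000 cont=0.0000 V=0.0000[hold]; j=5 S=151.9049 intr=0.0000 cont=0.0000 V=0.0000[hold]; j=6 S=188.3527 intr=0.0000 cont=0.0000 V=0.0000[hold]; j=7 S=233.5457 intr=0.0000 cont=0.0000 V=0.0000[hold]  S*(7)=64.2645
k=6: j=0 S=57.7127 intr=22.8273 cont=21.6691 V=22.8273[EX]; j=1 S=71.5602 intr=8.9798 cont=9.6417 V=9.6417[hold]; j=2 S=88.7302 intr=0.0000 cont=2.0259 V=2.0259[hold]; j=3 S=110.0200 intr=0.0000 cont=0.0793 V=0.0793[hold]; j=4 S=136.4180 intr=0.0000 cont=0.0000 V=0.0000[hold]; j=5 S=169.1499 intr=0.0000 cont=0.0000 V=0.0000[hold]; j=6 S=209.7355 intr=0.0000 cont=0.0000 V=0.0000[hold]  S*(6)=57.7127
k=5: j=0 S=64.2645 intr=16.2755 cont=15.4701 V=16.2755[EX]; j=1 S=79.6841 intr=0.8559 cont=5.4432 V=5.4432[hold]; j=2 S=98.8033 intr=0.0000 cont=0.9591 V=0.9591[hold]; j=3 S=122.5100 intr=0.0000 cont=0.0359 V=0.0359[hold]; j=4 S=151.9049 intr=0.0000 cont=0.0000 V=0.0000[hold]; j=5 S=188.3527 intr=0.0000 cont=0.0000 V=0.0000[hold]  S*(5)=64.2645
k=4: j=0 S=71.5602 intr=8.9798 cont=10.2670 V=10.2670[hold]; j=1 S=88.7302 intr=0.0000 cont=2.9746 V=2.9746[hold]; j=2 S=110.0200 intr=0.0000 cont=0.4532 V=0.4532[hold]; j=3 S=136.4180 intr=0.0000 cont=0.0162 V=0.0162[hold]; j=4 S=169.1499 intr=0.0000 cont=0.0000 V=0.0000[hold]  S*(4)=-
k=3: j=0 S=79.6841 intr=0.8559 cont=6.2319 V=6.2319[hold]; j=1 S=98.8033 intr=0.0000 cont=1.5877 V=1.5877[hold]; j=2 S=122.5100 intr=0.0000 cont=0.2137 V=0.2137[hold]; j=3 S=151.9049 intr=0.0000 cont=0.0074 V=0.0074[hold]  S*(3)=-
k=2: j=0 S=88.7302 intr=0.0000 cont=3.6666 V=3.6666[hold]; j=1 S=110.0200 intr=0.0000 cont=0.8324 V=0.8324[hold]; j=2 S=136.4180 intr=0.0000 cont=0.1006 V=0.1006[hold]  S*(2)=-
k=1: j=0 S=98.8033 intr=0.0000 cont=2.1030 V=2.1030[hold]; j=1 S=122.5100 intr=0.0000 cont=0.4304 V=0.4304[hold]  S*(1)=-
k=0: j=0 S=110.0200 intr=0.0000 cont=1.1811 V=1.1811[hold]  S*(0)=-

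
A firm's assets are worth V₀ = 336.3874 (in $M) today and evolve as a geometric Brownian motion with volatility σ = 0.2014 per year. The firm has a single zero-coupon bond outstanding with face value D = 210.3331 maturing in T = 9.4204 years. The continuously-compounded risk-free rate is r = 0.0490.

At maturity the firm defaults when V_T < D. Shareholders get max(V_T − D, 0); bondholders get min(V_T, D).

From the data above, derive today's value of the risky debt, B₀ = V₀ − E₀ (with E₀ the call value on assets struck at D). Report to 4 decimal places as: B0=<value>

Apply the equity-as-call identities (strike 210.3331, horizon 9.4204 years):
d₁ = [ln(V₀/D) + (r + σ²/2)T] / (σ√T)
   = [ln(336.3874/210.3331) + (0.0490 + 0.5·0.2014²)·9.4204] / (0.2014·√9.4204)
   = [0.469571 + 0.652655] / 0.618150 = 1.815457
d₂ = d₁ − σ√T = 1.815457 − 0.618150 = 1.197307
N(d₁) = 0.965273,  N(d₂) = 0.884407,  e^(−rT) = 0.630275
E₀ = V₀·N(d₁) − D·e^(−rT)·N(d₂)
   = 336.3874·0.965273 − 210.3331·0.630275·0.884407 = 207.462062
B₀ = V₀ − E₀ = 336.3874 − 207.462062 = 128.925338

B0=128.9253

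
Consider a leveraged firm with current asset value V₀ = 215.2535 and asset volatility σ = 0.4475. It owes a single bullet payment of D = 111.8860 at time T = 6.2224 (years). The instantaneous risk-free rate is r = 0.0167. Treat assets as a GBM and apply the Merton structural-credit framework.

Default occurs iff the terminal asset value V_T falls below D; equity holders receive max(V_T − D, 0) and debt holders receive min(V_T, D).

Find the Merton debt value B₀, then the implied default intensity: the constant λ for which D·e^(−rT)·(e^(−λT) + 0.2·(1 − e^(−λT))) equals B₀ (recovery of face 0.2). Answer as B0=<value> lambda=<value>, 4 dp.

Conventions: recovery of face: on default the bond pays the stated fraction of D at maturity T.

With assets at 215.2535 and a single debt payment of 111.8860 at 6.2224 years:
d₁ = [ln(V₀/D) + (r + σ²/2)T] / (σ√T)
   = [ln(215.2535/111.8860) + (0.0167 + 0.5·0.4475²)·6.2224] / (0.4475·√6.2224)
   = [0.654336 + 0.726951] / 1.116277 = 1.237405
d₂ = d₁ − σ√T = 1.237405 − 1.116277 = 0.121128
N(d₁) = 0.892032,  N(d₂) = 0.548205,  e^(−rT) = 0.901303
E₀ = V₀·N(d₁) − D·e^(−rT)·N(d₂)
   = 215.2535·0.892032 − 111.8860·0.901303·0.548205 = 136.730190
B₀ = V₀ − E₀ = 215.2535 − 136.730190 = 78.523310
e^(−λT) = (B₀·e^(rT)/D − 0.2)/(1 − 0.2) = (78.5233·1.109505/111.8860 − 0.2)/0.8 = 0.72333451
λ = −ln(0.72333451)/6.2224 = 0.052051

B0=78.5233 lambda=0.0521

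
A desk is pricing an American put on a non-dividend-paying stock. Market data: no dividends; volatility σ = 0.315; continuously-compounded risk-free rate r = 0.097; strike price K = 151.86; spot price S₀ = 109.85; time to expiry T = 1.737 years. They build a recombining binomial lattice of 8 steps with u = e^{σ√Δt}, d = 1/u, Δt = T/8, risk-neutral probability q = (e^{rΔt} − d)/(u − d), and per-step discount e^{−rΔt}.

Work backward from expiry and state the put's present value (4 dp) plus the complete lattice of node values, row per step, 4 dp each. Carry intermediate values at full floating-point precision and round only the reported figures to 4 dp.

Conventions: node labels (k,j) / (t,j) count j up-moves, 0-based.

price = 42.0100
tree:
42.0100
57.0062 27.7911
69.9553 42.0100 16.5676
81.1365 57.0062 26.8657 8.2975
90.7914 69.9553 42.0100 14.8030 2.9868
99.1282 81.1365 57.0062 25.5454 6.0775 0.4259
106.3269 90.7914 69.9553 42.0100 12.2855 0.9366 0.0000
112.5429 99.1282 81.1365 57.0062 24.6429 2.0598 0.0000 0.0000
117.9103 106.3269 90.7914 69.9553 42.0100 4.5300 0.0000 0.0000 0.0000

Δt=0.21713, u=1.15810, d=0.86348, q=0.53562, disc=e^(-rΔt)=0.97916
k=8 terminal: V=max(K-S,0) → 117.9103 106.3269 90.7914 69.9553 42.0100 4.5300 0.0000 0.0000 0.0000
k=7: j=0 S=39.3171 intr=112.5429 cont=109.3780 V=112.5429[EX]; j=1 S=52.7318 intr=99.1282 cont=95.9633 V=99.1282[EX]; j=2 S=70.7235 intr=81.1365 cont=77.9717 V=81.1365[EX]; j=3 S=94.8538 intr=57.0062 cont=53.8413 V=57.0062[EX]; j=4 S=127.2171 intr=24.6429 cont=21.4780 V=24.6429[EX]; j=5 S=170.6226 intr=0.0000 cont=2.0598 V=2.0598[hold]; j=6 S=228.8378 intr=0.0000 cont=0.0000 V=0.0000[hold]; j=7 S=306.9155 intr=0.0000 cont=0.0000 V=0.0000[hold]
k=6: j=0 S=45.5331 intr=106.3269 cont=103.1620 V=106.3269[EX]; j=1 S=61.0686 intr=90.7914 cont=87.6265 V=90.7914[EX]; j=2 S=81.9047 intr=69.9553 cont=66.7904 V=69.9553[EX]; j=3 S=109.8500 intr=42.0100 cont=38.8451 V=42.0100[EX]; j=4 S=147.3300 intr=4.5300 cont=12.2855 V=12.2855[hold]; j=5 S=197.5978 intr=0.0000 cont=0.9366 V=0.9366[hold]; j=6 S=265.0167 intr=0.0000 cont=0.0000 V=0.0000[hold]
k=5: j=0 S=52.7318 intr=99.1282 cont=95.9633 V=99.1282[EX]; j=1 S=70.7235 intr=81.1365 cont=77.9717 V=81.1365[EX]; j=2 S=94.8538 intr=57.0062 cont=53.8413 V=57.0062[EX]; j=3 S=127.2171 intr=24.6429 cont=25.5454 V=25.5454[hold]; j=4 S=170.6226 intr=0.0000 cont=6.0775 V=6.0775[hold]; j=5 S=228.8378 intr=0.0000 cont=0.4259 V=0.4259[hold]
k=4: j=0 S=61.0686 intr=90.7914 cont=87.6265 V=90.7914[EX]; j=1 S=81.9047 intr=69.9553 cont=66.7904 V=69.9553[EX]; j=2 S=109.8500 intr=42.0100 cont=39.3184 V=42.0100[EX]; j=3 S=147.3300 intr=4.5300 cont=14.8030 V=14.8030[hold]; j=4 S=197.5978 intr=0.0000 cont=2.9868 V=2.9868[hold]
k=3: j=0 S=70.7235 intr=81.1365 cont=77.9717 V=81.1365[EX]; j=1 S=94.8538 intr=57.0062 cont=53.8413 V=57.0062[EX]; j=2 S=127.2171 intr=24.6429 cont=26.8657 V=26.8657[hold]; j=3 S=170.6226 intr=0.0000 cont=8.2975 V=8.2975[hold]
k=2: j=0 S=81.9047 intr=69.9553 cont=66.7904 V=69.9553[EX]; j=1 S=109.8500 intr=42.0100 cont=40.0109 V=42.0100[EX]; j=2 S=147.3300 intr=4.5300 cont=16.5676 V=16.5676[hold]
k=1: j=0 S=94.8538 intr=57.0062 cont=53.8413 V=57.0062[EX]; j=1 S=127.2171 intr=24.6429 cont=27.7911 V=27.7911[hold]
k=0: j=0 S=109.8500 intr=42.0100 cont=40.4962 V=42.0100[EX]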